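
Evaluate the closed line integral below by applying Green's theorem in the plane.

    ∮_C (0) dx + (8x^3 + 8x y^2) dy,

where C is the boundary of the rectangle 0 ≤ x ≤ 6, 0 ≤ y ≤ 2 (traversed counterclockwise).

Green's theorem converts the closed line integral into a double integral over the enclosed region D:

    ∮_C P dx + Q dy = ∬_D (∂Q/∂x - ∂P/∂y) dA.

Here P = 0, Q = 8x^3 + 8x y^2, so

    ∂Q/∂x = 24x^2 + 8y^2,    ∂P/∂y = 0,
    ∂Q/∂x - ∂P/∂y = 24x^2 + 8y^2.

D is the region 0 ≤ x ≤ 6, 0 ≤ y ≤ 2. Evaluating the double integral:

    ∬_D (24x^2 + 8y^2) dA = ∫_0^{6} ∫_0^{2} (24x^2 + 8y^2) dy dx.

Inner (y from 0 to 2): 48x^2 + 64/3.
Outer (x from 0 to 6): 3584.

Therefore ∮_C P dx + Q dy = 3584.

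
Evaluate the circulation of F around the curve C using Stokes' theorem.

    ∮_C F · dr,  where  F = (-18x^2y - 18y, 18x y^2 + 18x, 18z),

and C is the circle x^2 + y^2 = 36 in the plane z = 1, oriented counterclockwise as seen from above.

Let S be the flat disk x^2 + y^2 ≤ 36 in the plane z = 1, with upward unit normal n̂ = ẑ. By Stokes' theorem,

    ∮_C F · dr = ∬_S (∇ × F) · n̂ dS = ∬_D (curl F)_z dA,

where D is the disk x^2 + y^2 ≤ 36.

Compute the curl of F = (-18x^2y - 18y, 18x y^2 + 18x, 18z):
    (∇ × F)_x = ∂F_z/∂y - ∂F_y/∂z = 0,
    (∇ × F)_y = ∂F_x/∂z - ∂F_z/∂x = 0,
    (∇ × F)_z = ∂F_y/∂x - ∂F_x/∂y = 18x^2 + 18y^2 + 36.

On z = 1, (curl F)_z = 18x^2 + 18y^2 + 36.

Convert to polar (x = r cos θ, y = r sin θ, dA = r dr dθ); the integrand becomes 18r^2 + 36, so

    ∬_D (curl F)_z dA = ∫_0^{2π} ∫_0^{6} (18r^2 + 36) · r dr dθ.

Inner (r from 0 to 6): 6480.
Outer (θ from 0 to 2π): 12960π.

Therefore ∮_C F · dr = 12960π.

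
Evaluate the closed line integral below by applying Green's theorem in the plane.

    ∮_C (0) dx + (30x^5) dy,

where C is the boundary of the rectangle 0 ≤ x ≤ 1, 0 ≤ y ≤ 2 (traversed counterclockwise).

Green's theorem converts the closed line integral into a double integral over the enclosed region D:

    ∮_C P dx + Q dy = ∬_D (∂Q/∂x - ∂P/∂y) dA.

Here P = 0, Q = 30x^5, so

    ∂Q/∂x = 150x^4,    ∂P/∂y = 0,
    ∂Q/∂x - ∂P/∂y = 150x^4.

D is the region 0 ≤ x ≤ 1, 0 ≤ y ≤ 2. Evaluating the double integral:

    ∬_D (150x^4) dA = ∫_0^{1} ∫_0^{2} (150x^4) dy dx.

Inner (y from 0 to 2): 300x^4.
Outer (x from 0 to 1): 60.

Therefore ∮_C P dx + Q dy = 60.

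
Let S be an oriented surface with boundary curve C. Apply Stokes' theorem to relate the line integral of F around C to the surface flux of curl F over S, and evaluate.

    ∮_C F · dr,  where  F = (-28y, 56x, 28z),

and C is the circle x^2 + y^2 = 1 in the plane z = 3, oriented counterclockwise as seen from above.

Let S be the flat disk x^2 + y^2 ≤ 1 in the plane z = 3, with upward unit normal n̂ = ẑ. By Stokes' theorem,

    ∮_C F · dr = ∬_S (∇ × F) · n̂ dS = ∬_D (curl F)_z dA,

where D is the disk x^2 + y^2 ≤ 1.

Compute the curl of F = (-28y, 56x, 28z):
    (∇ × F)_x = ∂F_z/∂y - ∂F_y/∂z = 0,
    (∇ × F)_y = ∂F_x/∂z - ∂F_z/∂x = 0,
    (∇ × F)_z = ∂F_y/∂x - ∂F_x/∂y = 84.

On z = 3, (curl F)_z = 84.

Convert to polar (x = r cos θ, y = r sin θ, dA = r dr dθ); the integrand becomes 84, so

    ∬_D (curl F)_z dA = ∫_0^{2π} ∫_0^{1} (84) · r dr dθ.

Inner (r from 0 to 1): 42.
Outer (θ from 0 to 2π): 84π.

Therefore ∮_C F · dr = 84π.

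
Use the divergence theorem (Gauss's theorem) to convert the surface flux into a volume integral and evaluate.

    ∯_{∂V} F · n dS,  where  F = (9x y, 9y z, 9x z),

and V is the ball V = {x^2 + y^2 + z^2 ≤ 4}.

By the divergence theorem,

    ∯_{∂V} F · n dS = ∭_V (∇ · F) dV.

Compute the divergence:
    ∇ · F = ∂F_x/∂x + ∂F_y/∂y + ∂F_z/∂z = 9y + 9z + 9x = 9x + 9y + 9z.

In spherical coordinates, x = ρ sin(φ) cos(θ), y = ρ sin(φ) sin(θ), z = ρ cos(φ), dV = ρ^2 sin(φ) dρ dφ dθ, with 0 ≤ ρ ≤ 2, 0 ≤ φ ≤ π, 0 ≤ θ ≤ 2π.

The integrand, after substitution and multiplying by the volume element, becomes (9ρ (sqrt(2)sin(φ)sin(θ + π/4) + cos(φ))) · ρ^2 sin(φ), so

    ∭_V (∇·F) dV = ∫_0^{2π} ∫_0^{π} ∫_0^{2} (9ρ (sqrt(2)sin(φ)sin(θ + π/4) + cos(φ))) · ρ^2 sin(φ) dρ dφ dθ.

Inner (ρ from 0 to 2): 36(sqrt(2)sin(φ)sin(θ + π/4) + cos(φ))sin(φ).
Middle (φ from 0 to π): 18sqrt(2)π sin(θ + π/4).
Outer (θ from 0 to 2π): 0.

Therefore ∯_{∂V} F · n dS = 0.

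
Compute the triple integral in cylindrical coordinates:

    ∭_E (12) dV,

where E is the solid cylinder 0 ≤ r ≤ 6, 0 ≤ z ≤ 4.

In cylindrical coordinates, x = r cos(θ), y = r sin(θ), z = z, and dV = r dr dθ dz.

The integrand becomes 12, so

    ∭_E (12) dV = ∫_{0}^{2π} ∫_{0}^{6} ∫_{0}^{4} (12) · r dz dr dθ.

Inner (z): 48r.
Middle (r from 0 to 6): 864.
Outer (θ): 1728π.

Therefore the triple integral equals 1728π.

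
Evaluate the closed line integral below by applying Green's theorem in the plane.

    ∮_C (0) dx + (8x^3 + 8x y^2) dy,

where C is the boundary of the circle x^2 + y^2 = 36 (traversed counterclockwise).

Green's theorem converts the closed line integral into a double integral over the enclosed region D:

    ∮_C P dx + Q dy = ∬_D (∂Q/∂x - ∂P/∂y) dA.

Here P = 0, Q = 8x^3 + 8x y^2, so

    ∂Q/∂x = 24x^2 + 8y^2,    ∂P/∂y = 0,
    ∂Q/∂x - ∂P/∂y = 24x^2 + 8y^2.

D is the region x^2 + y^2 ≤ 36. Evaluating the double integral:

In polar coordinates (x = r cos θ, y = r sin θ, dA = r dr dθ) the integrand becomes 8r^2(cos(2θ) + 2), so

    ∬_D (24x^2 + 8y^2) dA = ∫_0^{2π} ∫_0^{6} (8r^2(cos(2θ) + 2)) · r dr dθ.

Inner (r from 0 to 6): 2592cos(2θ) + 5184.
Outer (θ from 0 to 2π): 10368π.

Therefore ∮_C P dx + Q dy = 10368π.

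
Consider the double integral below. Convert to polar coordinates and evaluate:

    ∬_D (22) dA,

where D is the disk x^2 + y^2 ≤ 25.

The region D is 0 ≤ r ≤ 5, 0 ≤ θ ≤ 2π in polar coordinates, where x = r cos(θ), y = r sin(θ), and dA = r dr dθ.

Under the substitution, the integrand becomes 22, so

    ∬_D (22) dA = ∫_{0}^{2π} ∫_{0}^{5} (22) · r dr dθ.

Inner integral (in r): ∫_{0}^{5} (22) · r dr = 275.

Outer integral (in θ): ∫_{0}^{2π} (275) dθ = 550π.

Therefore ∬_D (22) dA = 550π.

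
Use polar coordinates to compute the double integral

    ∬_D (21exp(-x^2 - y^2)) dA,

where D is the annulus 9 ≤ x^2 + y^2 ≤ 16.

The region D is 3 ≤ r ≤ 4, 0 ≤ θ ≤ 2π in polar coordinates, where x = r cos(θ), y = r sin(θ), and dA = r dr dθ.

Under the substitution, the integrand becomes 21exp(-r^2), so

    ∬_D (21exp(-x^2 - y^2)) dA = ∫_{0}^{2π} ∫_{3}^{4} (21exp(-r^2)) · r dr dθ.

Inner integral (in r): ∫_{3}^{4} (21exp(-r^2)) · r dr = -(21 - 21exp(7))exp(-16)/2.

Outer integral (in θ): ∫_{0}^{2π} (-(21 - 21exp(7))exp(-16)/2) dθ = -21π (1 - exp(7))exp(-16).

Therefore ∬_D (21exp(-x^2 - y^2)) dA = -21π (1 - exp(7))exp(-16).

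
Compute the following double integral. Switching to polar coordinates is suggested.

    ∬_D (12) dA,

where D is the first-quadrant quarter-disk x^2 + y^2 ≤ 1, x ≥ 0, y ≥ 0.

The region D is 0 ≤ r ≤ 1, 0 ≤ θ ≤ π/2 in polar coordinates, where x = r cos(θ), y = r sin(θ), and dA = r dr dθ.

Under the substitution, the integrand becomes 12, so

    ∬_D (12) dA = ∫_{0}^{π/2} ∫_{0}^{1} (12) · r dr dθ.

Inner integral (in r): ∫_{0}^{1} (12) · r dr = 6.

Outer integral (in θ): ∫_{0}^{π/2} (6) dθ = 3π.

Therefore ∬_D (12) dA = 3π.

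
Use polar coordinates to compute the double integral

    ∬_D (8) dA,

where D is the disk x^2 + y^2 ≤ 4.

The region D is 0 ≤ r ≤ 2, 0 ≤ θ ≤ 2π in polar coordinates, where x = r cos(θ), y = r sin(θ), and dA = r dr dθ.

Under the substitution, the integrand becomes 8, so

    ∬_D (8) dA = ∫_{0}^{2π} ∫_{0}^{2} (8) · r dr dθ.

Inner integral (in r): ∫_{0}^{2} (8) · r dr = 16.

Outer integral (in θ): ∫_{0}^{2π} (16) dθ = 32π.

Therefore ∬_D (8) dA = 32π.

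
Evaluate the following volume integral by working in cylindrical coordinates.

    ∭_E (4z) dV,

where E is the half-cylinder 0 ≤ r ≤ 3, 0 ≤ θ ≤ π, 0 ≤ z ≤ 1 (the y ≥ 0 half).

In cylindrical coordinates, x = r cos(θ), y = r sin(θ), z = z, and dV = r dr dθ dz.

The integrand becomes 4z, so

    ∭_E (4z) dV = ∫_{0}^{π} ∫_{0}^{3} ∫_{0}^{1} (4z) · r dz dr dθ.

Inner (z): 2r.
Middle (r from 0 to 3): 9.
Outer (θ): 9π.

Therefore the triple integral equals 9π.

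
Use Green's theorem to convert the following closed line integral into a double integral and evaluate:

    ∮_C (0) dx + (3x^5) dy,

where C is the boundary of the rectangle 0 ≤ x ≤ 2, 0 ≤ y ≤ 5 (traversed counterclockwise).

Green's theorem converts the closed line integral into a double integral over the enclosed region D:

    ∮_C P dx + Q dy = ∬_D (∂Q/∂x - ∂P/∂y) dA.

Here P = 0, Q = 3x^5, so

    ∂Q/∂x = 15x^4,    ∂P/∂y = 0,
    ∂Q/∂x - ∂P/∂y = 15x^4.

D is the region 0 ≤ x ≤ 2, 0 ≤ y ≤ 5. Evaluating the double integral:

    ∬_D (15x^4) dA = ∫_0^{2} ∫_0^{5} (15x^4) dy dx.

Inner (y from 0 to 5): 75x^4.
Outer (x from 0 to 2): 480.

Therefore ∮_C P dx + Q dy = 480.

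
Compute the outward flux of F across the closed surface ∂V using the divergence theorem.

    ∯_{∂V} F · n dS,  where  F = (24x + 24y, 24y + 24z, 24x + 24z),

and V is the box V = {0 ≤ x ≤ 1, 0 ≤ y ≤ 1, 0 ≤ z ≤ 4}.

By the divergence theorem,

    ∯_{∂V} F · n dS = ∭_V (∇ · F) dV.

Compute the divergence:
    ∇ · F = ∂F_x/∂x + ∂F_y/∂y + ∂F_z/∂z = 24 + 24 + 24 = 72.

V is a rectangular box, so dV = dx dy dz with 0 ≤ x ≤ 1, 0 ≤ y ≤ 1, 0 ≤ z ≤ 4.

Integrate (72) over V as an iterated integral:

    ∭_V (∇·F) dV = ∫_0^{1} ∫_0^{1} ∫_0^{4} (72) dz dy dx.

Inner (z from 0 to 4): 288.
Middle (y from 0 to 1): 288.
Outer (x from 0 to 1): 288.

Therefore ∯_{∂V} F · n dS = 288.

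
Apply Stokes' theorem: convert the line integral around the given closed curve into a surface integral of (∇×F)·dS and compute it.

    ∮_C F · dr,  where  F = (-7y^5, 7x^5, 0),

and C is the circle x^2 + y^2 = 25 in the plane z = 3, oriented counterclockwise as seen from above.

Let S be the flat disk x^2 + y^2 ≤ 25 in the plane z = 3, with upward unit normal n̂ = ẑ. By Stokes' theorem,

    ∮_C F · dr = ∬_S (∇ × F) · n̂ dS = ∬_D (curl F)_z dA,

where D is the disk x^2 + y^2 ≤ 25.

Compute the curl of F = (-7y^5, 7x^5, 0):
    (∇ × F)_x = ∂F_z/∂y - ∂F_y/∂z = 0,
    (∇ × F)_y = ∂F_x/∂z - ∂F_z/∂x = 0,
    (∇ × F)_z = ∂F_y/∂x - ∂F_x/∂y = 35x^4 + 35y^4.

On z = 3, (curl F)_z = 35x^4 + 35y^4.

Convert to polar (x = r cos θ, y = r sin θ, dA = r dr dθ); the integrand becomes 35r^4(sin(θ)^4 + cos(θ)^4), so

    ∬_D (curl F)_z dA = ∫_0^{2π} ∫_0^{5} (35r^4(sin(θ)^4 + cos(θ)^4)) · r dr dθ.

Inner (r from 0 to 5): 546875sin(θ)^4/6 + 546875cos(θ)^4/6.
Outer (θ from 0 to 2π): 546875π/4.

Therefore ∮_C F · dr = 546875π/4.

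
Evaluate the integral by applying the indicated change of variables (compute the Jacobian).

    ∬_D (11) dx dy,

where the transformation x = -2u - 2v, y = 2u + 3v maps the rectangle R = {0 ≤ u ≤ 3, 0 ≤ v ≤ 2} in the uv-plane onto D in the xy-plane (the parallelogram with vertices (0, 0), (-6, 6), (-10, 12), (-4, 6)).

Compute the Jacobian determinant of (x, y) with respect to (u, v):

    ∂(x,y)/∂(u,v) = | -2  -2 | = (-2)(3) - (-2)(2) = -2.
                   | 2  3 |

Its absolute value is |J| = 2 (the area scaling factor).

Substituting x = -2u - 2v, y = 2u + 3v into the integrand,

    11 → 11,

so the integral becomes

    ∬_R (11) · |J| du dv = ∫_0^3 ∫_0^2 (22) dv du.

Inner (v): 44.
Outer (u): 132.

Therefore ∬_D (11) dx dy = 132.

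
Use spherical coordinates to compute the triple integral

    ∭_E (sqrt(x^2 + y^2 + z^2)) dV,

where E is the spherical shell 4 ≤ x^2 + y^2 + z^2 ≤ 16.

In spherical coordinates, x = ρ sin(φ) cos(θ), y = ρ sin(φ) sin(θ), z = ρ cos(φ), and dV = ρ^2 sin(φ) dρ dφ dθ.

The integrand becomes ρ, so

    ∭_E (sqrt(x^2 + y^2 + z^2)) dV = ∫_{0}^{2π} ∫_{0}^{π} ∫_{2}^{4} (ρ) · ρ^2 sin(φ) dρ dφ dθ.

Inner (ρ): 60sin(φ).
Middle (φ): 120.
Outer (θ): 240π.

Therefore the triple integral equals 240π.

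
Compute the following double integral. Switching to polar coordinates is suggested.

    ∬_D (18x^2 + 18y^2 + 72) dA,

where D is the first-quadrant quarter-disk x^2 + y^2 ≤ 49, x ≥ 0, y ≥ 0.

The region D is 0 ≤ r ≤ 7, 0 ≤ θ ≤ π/2 in polar coordinates, where x = r cos(θ), y = r sin(θ), and dA = r dr dθ.

Under the substitution, the integrand becomes 18r^2 + 72, so

    ∬_D (18x^2 + 18y^2 + 72) dA = ∫_{0}^{π/2} ∫_{0}^{7} (18r^2 + 72) · r dr dθ.

Inner integral (in r): ∫_{0}^{7} (18r^2 + 72) · r dr = 25137/2.

Outer integral (in θ): ∫_{0}^{π/2} (25137/2) dθ = 25137π/4.

Therefore ∬_D (18x^2 + 18y^2 + 72) dA = 25137π/4.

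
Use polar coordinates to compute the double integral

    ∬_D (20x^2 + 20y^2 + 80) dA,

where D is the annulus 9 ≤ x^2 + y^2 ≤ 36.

The region D is 3 ≤ r ≤ 6, 0 ≤ θ ≤ 2π in polar coordinates, where x = r cos(θ), y = r sin(θ), and dA = r dr dθ.

Under the substitution, the integrand becomes 20r^2 + 80, so

    ∬_D (20x^2 + 20y^2 + 80) dA = ∫_{0}^{2π} ∫_{3}^{6} (20r^2 + 80) · r dr dθ.

Inner integral (in r): ∫_{3}^{6} (20r^2 + 80) · r dr = 7155.

Outer integral (in θ): ∫_{0}^{2π} (7155) dθ = 14310π.

Therefore ∬_D (20x^2 + 20y^2 + 80) dA = 14310π.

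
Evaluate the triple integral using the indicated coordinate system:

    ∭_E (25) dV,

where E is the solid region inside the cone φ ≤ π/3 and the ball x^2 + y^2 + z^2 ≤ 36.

In spherical coordinates, x = ρ sin(φ) cos(θ), y = ρ sin(φ) sin(θ), z = ρ cos(φ), and dV = ρ^2 sin(φ) dρ dφ dθ.

The integrand becomes 25, so

    ∭_E (25) dV = ∫_{0}^{2π} ∫_{0}^{π/3} ∫_{0}^{6} (25) · ρ^2 sin(φ) dρ dφ dθ.

Inner (ρ): 1800sin(φ).
Middle (φ): 900.
Outer (θ): 1800π.

Therefore the triple integral equals 1800π.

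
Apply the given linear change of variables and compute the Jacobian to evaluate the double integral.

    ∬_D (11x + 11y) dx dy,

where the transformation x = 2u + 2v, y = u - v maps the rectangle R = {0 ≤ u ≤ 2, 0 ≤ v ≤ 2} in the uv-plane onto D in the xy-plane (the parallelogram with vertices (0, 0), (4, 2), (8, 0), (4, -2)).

Compute the Jacobian determinant of (x, y) with respect to (u, v):

    ∂(x,y)/∂(u,v) = | 2  2 | = (2)(-1) - (2)(1) = -4.
                   | 1  -1 |

Its absolute value is |J| = 4 (the area scaling factor).

Substituting x = 2u + 2v, y = u - v into the integrand,

    11x + 11y → 33u + 11v,

so the integral becomes

    ∬_R (33u + 11v) · |J| du dv = ∫_0^2 ∫_0^2 (132u + 44v) dv du.

Inner (v): 264u + 88.
Outer (u): 704.

Therefore ∬_D (11x + 11y) dx dy = 704.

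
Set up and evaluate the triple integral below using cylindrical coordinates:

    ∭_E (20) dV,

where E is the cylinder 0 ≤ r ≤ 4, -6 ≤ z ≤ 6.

In cylindrical coordinates, x = r cos(θ), y = r sin(θ), z = z, and dV = r dr dθ dz.

The integrand becomes 20, so

    ∭_E (20) dV = ∫_{0}^{2π} ∫_{0}^{4} ∫_{-6}^{6} (20) · r dz dr dθ.

Inner (z): 240r.
Middle (r from 0 to 4): 1920.
Outer (θ): 3840π.

Therefore the triple integral equals 3840π.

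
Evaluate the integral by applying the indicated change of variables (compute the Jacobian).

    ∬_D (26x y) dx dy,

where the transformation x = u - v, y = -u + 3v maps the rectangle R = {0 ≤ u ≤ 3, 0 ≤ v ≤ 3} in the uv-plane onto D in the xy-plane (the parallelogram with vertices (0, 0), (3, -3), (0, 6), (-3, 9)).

Compute the Jacobian determinant of (x, y) with respect to (u, v):

    ∂(x,y)/∂(u,v) = | 1  -1 | = (1)(3) - (-1)(-1) = 2.
                   | -1  3 |

Its absolute value is |J| = 2 (the area scaling factor).

Substituting x = u - v, y = -u + 3v into the integrand,

    26x y → -26u^2 + 104u v - 78v^2,

so the integral becomes

    ∬_R (-26u^2 + 104u v - 78v^2) · |J| du dv = ∫_0^3 ∫_0^3 (-52u^2 + 208u v - 156v^2) dv du.

Inner (v): -156u^2 + 936u - 1404.
Outer (u): -1404.

Therefore ∬_D (26x y) dx dy = -1404.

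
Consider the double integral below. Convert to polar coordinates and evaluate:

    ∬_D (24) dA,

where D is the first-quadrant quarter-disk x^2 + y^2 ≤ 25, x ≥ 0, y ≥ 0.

The region D is 0 ≤ r ≤ 5, 0 ≤ θ ≤ π/2 in polar coordinates, where x = r cos(θ), y = r sin(θ), and dA = r dr dθ.

Under the substitution, the integrand becomes 24, so

    ∬_D (24) dA = ∫_{0}^{π/2} ∫_{0}^{5} (24) · r dr dθ.

Inner integral (in r): ∫_{0}^{5} (24) · r dr = 300.

Outer integral (in θ): ∫_{0}^{π/2} (300) dθ = 150π.

Therefore ∬_D (24) dA = 150π.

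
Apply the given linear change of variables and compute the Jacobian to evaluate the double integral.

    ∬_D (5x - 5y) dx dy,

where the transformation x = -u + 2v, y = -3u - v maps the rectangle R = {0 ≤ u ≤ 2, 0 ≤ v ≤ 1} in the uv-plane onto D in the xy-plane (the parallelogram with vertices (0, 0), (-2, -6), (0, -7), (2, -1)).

Compute the Jacobian determinant of (x, y) with respect to (u, v):

    ∂(x,y)/∂(u,v) = | -1  2 | = (-1)(-1) - (2)(-3) = 7.
                   | -3  -1 |

Its absolute value is |J| = 7 (the area scaling factor).

Substituting x = -u + 2v, y = -3u - v into the integrand,

    5x - 5y → 10u + 15v,

so the integral becomes

    ∬_R (10u + 15v) · |J| du dv = ∫_0^2 ∫_0^1 (70u + 105v) dv du.

Inner (v): 70u + 105/2.
Outer (u): 245.

Therefore ∬_D (5x - 5y) dx dy = 245.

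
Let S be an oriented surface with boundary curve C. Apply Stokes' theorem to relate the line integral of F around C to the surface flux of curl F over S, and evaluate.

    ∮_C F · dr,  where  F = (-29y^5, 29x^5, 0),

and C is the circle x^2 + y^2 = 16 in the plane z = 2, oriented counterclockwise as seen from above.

Let S be the flat disk x^2 + y^2 ≤ 16 in the plane z = 2, with upward unit normal n̂ = ẑ. By Stokes' theorem,

    ∮_C F · dr = ∬_S (∇ × F) · n̂ dS = ∬_D (curl F)_z dA,

where D is the disk x^2 + y^2 ≤ 16.

Compute the curl of F = (-29y^5, 29x^5, 0):
    (∇ × F)_x = ∂F_z/∂y - ∂F_y/∂z = 0,
    (∇ × F)_y = ∂F_x/∂z - ∂F_z/∂x = 0,
    (∇ × F)_z = ∂F_y/∂x - ∂F_x/∂y = 145x^4 + 145y^4.

On z = 2, (curl F)_z = 145x^4 + 145y^4.

Convert to polar (x = r cos θ, y = r sin θ, dA = r dr dθ); the integrand becomes 145r^4(sin(θ)^4 + cos(θ)^4), so

    ∬_D (curl F)_z dA = ∫_0^{2π} ∫_0^{4} (145r^4(sin(θ)^4 + cos(θ)^4)) · r dr dθ.

Inner (r from 0 to 4): 296960sin(θ)^4/3 + 296960cos(θ)^4/3.
Outer (θ from 0 to 2π): 148480π.

Therefore ∮_C F · dr = 148480π.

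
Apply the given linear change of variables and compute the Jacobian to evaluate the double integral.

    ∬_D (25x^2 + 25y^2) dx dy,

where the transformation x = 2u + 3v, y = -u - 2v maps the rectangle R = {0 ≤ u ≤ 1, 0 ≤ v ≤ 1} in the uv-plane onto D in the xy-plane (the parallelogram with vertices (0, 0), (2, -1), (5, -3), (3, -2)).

Compute the Jacobian determinant of (x, y) with respect to (u, v):

    ∂(x,y)/∂(u,v) = | 2  3 | = (2)(-2) - (3)(-1) = -1.
                   | -1  -2 |

Its absolute value is |J| = 1 (the area scaling factor).

Substituting x = 2u + 3v, y = -u - 2v into the integrand,

    25x^2 + 25y^2 → 125u^2 + 400u v + 325v^2,

so the integral becomes

    ∬_R (125u^2 + 400u v + 325v^2) · |J| du dv = ∫_0^1 ∫_0^1 (125u^2 + 400u v + 325v^2) dv du.

Inner (v): 125u^2 + 200u + 325/3.
Outer (u): 250.

Therefore ∬_D (25x^2 + 25y^2) dx dy = 250.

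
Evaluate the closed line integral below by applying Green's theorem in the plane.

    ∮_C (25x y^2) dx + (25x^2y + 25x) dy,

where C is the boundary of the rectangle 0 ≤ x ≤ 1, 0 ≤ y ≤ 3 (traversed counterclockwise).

Green's theorem converts the closed line integral into a double integral over the enclosed region D:

    ∮_C P dx + Q dy = ∬_D (∂Q/∂x - ∂P/∂y) dA.

Here P = 25x y^2, Q = 25x^2y + 25x, so

    ∂Q/∂x = 50x y + 25,    ∂P/∂y = 50x y,
    ∂Q/∂x - ∂P/∂y = 25.

D is the region 0 ≤ x ≤ 1, 0 ≤ y ≤ 3. Evaluating the double integral:

    ∬_D (25) dA = ∫_0^{1} ∫_0^{3} (25) dy dx.

Inner (y from 0 to 3): 75.
Outer (x from 0 to 1): 75.

Therefore ∮_C P dx + Q dy = 75.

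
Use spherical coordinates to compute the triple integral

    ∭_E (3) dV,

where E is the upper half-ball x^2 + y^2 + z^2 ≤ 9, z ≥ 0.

In spherical coordinates, x = ρ sin(φ) cos(θ), y = ρ sin(φ) sin(θ), z = ρ cos(φ), and dV = ρ^2 sin(φ) dρ dφ dθ.

The integrand becomes 3, so

    ∭_E (3) dV = ∫_{0}^{2π} ∫_{0}^{π/2} ∫_{0}^{3} (3) · ρ^2 sin(φ) dρ dφ dθ.

Inner (ρ): 27sin(φ).
Middle (φ): 27.
Outer (θ): 54π.

Therefore the triple integral equals 54π.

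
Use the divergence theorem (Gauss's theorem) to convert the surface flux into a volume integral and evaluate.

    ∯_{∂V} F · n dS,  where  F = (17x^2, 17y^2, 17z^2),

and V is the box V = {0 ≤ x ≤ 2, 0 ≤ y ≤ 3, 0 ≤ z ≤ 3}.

By the divergence theorem,

    ∯_{∂V} F · n dS = ∭_V (∇ · F) dV.

Compute the divergence:
    ∇ · F = ∂F_x/∂x + ∂F_y/∂y + ∂F_z/∂z = 34x + 34y + 34z.

V is a rectangular box, so dV = dx dy dz with 0 ≤ x ≤ 2, 0 ≤ y ≤ 3, 0 ≤ z ≤ 3.

Integrate (34x + 34y + 34z) over V as an iterated integral:

    ∭_V (∇·F) dV = ∫_0^{2} ∫_0^{3} ∫_0^{3} (34x + 34y + 34z) dz dy dx.

Inner (z from 0 to 3): 102x + 102y + 153.
Middle (y from 0 to 3): 306x + 918.
Outer (x from 0 to 2): 2448.

Therefore ∯_{∂V} F · n dS = 2448.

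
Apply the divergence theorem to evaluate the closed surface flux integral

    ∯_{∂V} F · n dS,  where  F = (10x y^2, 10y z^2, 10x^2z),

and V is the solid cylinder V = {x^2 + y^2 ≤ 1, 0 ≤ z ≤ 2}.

By the divergence theorem,

    ∯_{∂V} F · n dS = ∭_V (∇ · F) dV.

Compute the divergence:
    ∇ · F = ∂F_x/∂x + ∂F_y/∂y + ∂F_z/∂z = 10y^2 + 10z^2 + 10x^2 = 10x^2 + 10y^2 + 10z^2.

In cylindrical coordinates, x = r cos(θ), y = r sin(θ), z = z, dV = r dr dθ dz, with 0 ≤ r ≤ 1, 0 ≤ θ ≤ 2π, 0 ≤ z ≤ 2.

The integrand, after substitution and multiplying by the volume element, becomes (10r^2 + 10z^2) · r, so

    ∭_V (∇·F) dV = ∫_0^{2π} ∫_0^{1} ∫_0^{2} (10r^2 + 10z^2) · r dz dr dθ.

Inner (z from 0 to 2): 20r (r^2 + 4/3).
Middle (r from 0 to 1): 55/3.
Outer (θ from 0 to 2π): 110π/3.

Therefore ∯_{∂V} F · n dS = 110π/3.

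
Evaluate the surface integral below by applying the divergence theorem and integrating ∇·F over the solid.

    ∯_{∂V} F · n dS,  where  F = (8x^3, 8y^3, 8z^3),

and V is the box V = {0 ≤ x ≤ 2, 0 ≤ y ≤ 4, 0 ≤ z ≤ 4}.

By the divergence theorem,

    ∯_{∂V} F · n dS = ∭_V (∇ · F) dV.

Compute the divergence:
    ∇ · F = ∂F_x/∂x + ∂F_y/∂y + ∂F_z/∂z = 24x^2 + 24y^2 + 24z^2.

V is a rectangular box, so dV = dx dy dz with 0 ≤ x ≤ 2, 0 ≤ y ≤ 4, 0 ≤ z ≤ 4.

Integrate (24x^2 + 24y^2 + 24z^2) over V as an iterated integral:

    ∭_V (∇·F) dV = ∫_0^{2} ∫_0^{4} ∫_0^{4} (24x^2 + 24y^2 + 24z^2) dz dy dx.

Inner (z from 0 to 4): 96x^2 + 96y^2 + 512.
Middle (y from 0 to 4): 384x^2 + 4096.
Outer (x from 0 to 2): 9216.

Therefore ∯_{∂V} F · n dS = 9216.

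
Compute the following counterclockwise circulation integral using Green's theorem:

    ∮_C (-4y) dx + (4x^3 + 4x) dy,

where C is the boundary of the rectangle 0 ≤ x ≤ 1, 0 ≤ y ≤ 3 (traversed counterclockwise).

Green's theorem converts the closed line integral into a double integral over the enclosed region D:

    ∮_C P dx + Q dy = ∬_D (∂Q/∂x - ∂P/∂y) dA.

Here P = -4y, Q = 4x^3 + 4x, so

    ∂Q/∂x = 12x^2 + 4,    ∂P/∂y = -4,
    ∂Q/∂x - ∂P/∂y = 12x^2 + 8.

D is the region 0 ≤ x ≤ 1, 0 ≤ y ≤ 3. Evaluating the double integral:

    ∬_D (12x^2 + 8) dA = ∫_0^{1} ∫_0^{3} (12x^2 + 8) dy dx.

Inner (y from 0 to 3): 36x^2 + 24.
Outer (x from 0 to 1): 36.

Therefore ∮_C P dx + Q dy = 36.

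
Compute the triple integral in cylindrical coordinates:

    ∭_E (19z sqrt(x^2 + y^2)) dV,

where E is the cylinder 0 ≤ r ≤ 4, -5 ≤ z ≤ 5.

In cylindrical coordinates, x = r cos(θ), y = r sin(θ), z = z, and dV = r dr dθ dz.

The integrand becomes 19r z, so

    ∭_E (19z sqrt(x^2 + y^2)) dV = ∫_{0}^{2π} ∫_{0}^{4} ∫_{-5}^{5} (19r z) · r dz dr dθ.

Inner (z): 0.
Middle (r from 0 to 4): 0.
Outer (θ): 0.

Therefore the triple integral equals 0.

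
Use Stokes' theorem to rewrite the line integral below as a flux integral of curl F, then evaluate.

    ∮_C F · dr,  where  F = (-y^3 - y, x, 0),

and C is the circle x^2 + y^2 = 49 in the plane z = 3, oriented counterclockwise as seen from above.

Let S be the flat disk x^2 + y^2 ≤ 49 in the plane z = 3, with upward unit normal n̂ = ẑ. By Stokes' theorem,

    ∮_C F · dr = ∬_S (∇ × F) · n̂ dS = ∬_D (curl F)_z dA,

where D is the disk x^2 + y^2 ≤ 49.

Compute the curl of F = (-y^3 - y, x, 0):
    (∇ × F)_x = ∂F_z/∂y - ∂F_y/∂z = 0,
    (∇ × F)_y = ∂F_x/∂z - ∂F_z/∂x = 0,
    (∇ × F)_z = ∂F_y/∂x - ∂F_x/∂y = 3y^2 + 2.

On z = 3, (curl F)_z = 3y^2 + 2.

Convert to polar (x = r cos θ, y = r sin θ, dA = r dr dθ); the integrand becomes 3r^2sin(θ)^2 + 2, so

    ∬_D (curl F)_z dA = ∫_0^{2π} ∫_0^{7} (3r^2sin(θ)^2 + 2) · r dr dθ.

Inner (r from 0 to 7): 7203sin(θ)^2/4 + 49.
Outer (θ from 0 to 2π): 7595π/4.

Therefore ∮_C F · dr = 7595π/4.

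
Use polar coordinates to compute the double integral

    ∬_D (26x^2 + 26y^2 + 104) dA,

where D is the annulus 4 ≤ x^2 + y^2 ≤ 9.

The region D is 2 ≤ r ≤ 3, 0 ≤ θ ≤ 2π in polar coordinates, where x = r cos(θ), y = r sin(θ), and dA = r dr dθ.

Under the substitution, the integrand becomes 26r^2 + 104, so

    ∬_D (26x^2 + 26y^2 + 104) dA = ∫_{0}^{2π} ∫_{2}^{3} (26r^2 + 104) · r dr dθ.

Inner integral (in r): ∫_{2}^{3} (26r^2 + 104) · r dr = 1365/2.

Outer integral (in θ): ∫_{0}^{2π} (1365/2) dθ = 1365π.

Therefore ∬_D (26x^2 + 26y^2 + 104) dA = 1365π.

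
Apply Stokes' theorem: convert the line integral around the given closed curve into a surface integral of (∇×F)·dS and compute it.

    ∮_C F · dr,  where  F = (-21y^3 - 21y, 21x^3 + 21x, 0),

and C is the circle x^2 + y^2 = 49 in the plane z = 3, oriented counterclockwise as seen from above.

Let S be the flat disk x^2 + y^2 ≤ 49 in the plane z = 3, with upward unit normal n̂ = ẑ. By Stokes' theorem,

    ∮_C F · dr = ∬_S (∇ × F) · n̂ dS = ∬_D (curl F)_z dA,

where D is the disk x^2 + y^2 ≤ 49.

Compute the curl of F = (-21y^3 - 21y, 21x^3 + 21x, 0):
    (∇ × F)_x = ∂F_z/∂y - ∂F_y/∂z = 0,
    (∇ × F)_y = ∂F_x/∂z - ∂F_z/∂x = 0,
    (∇ × F)_z = ∂F_y/∂x - ∂F_x/∂y = 63x^2 + 63y^2 + 42.

On z = 3, (curl F)_z = 63x^2 + 63y^2 + 42.

Convert to polar (x = r cos θ, y = r sin θ, dA = r dr dθ); the integrand becomes 63r^2 + 42, so

    ∬_D (curl F)_z dA = ∫_0^{2π} ∫_0^{7} (63r^2 + 42) · r dr dθ.

Inner (r from 0 to 7): 155379/4.
Outer (θ from 0 to 2π): 155379π/2.

Therefore ∮_C F · dr = 155379π/2.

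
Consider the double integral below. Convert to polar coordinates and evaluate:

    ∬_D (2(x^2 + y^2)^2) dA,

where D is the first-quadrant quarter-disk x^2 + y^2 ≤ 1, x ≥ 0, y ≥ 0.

The region D is 0 ≤ r ≤ 1, 0 ≤ θ ≤ π/2 in polar coordinates, where x = r cos(θ), y = r sin(θ), and dA = r dr dθ.

Under the substitution, the integrand becomes 2r^4, so

    ∬_D (2(x^2 + y^2)^2) dA = ∫_{0}^{π/2} ∫_{0}^{1} (2r^4) · r dr dθ.

Inner integral (in r): ∫_{0}^{1} (2r^4) · r dr = 1/3.

Outer integral (in θ): ∫_{0}^{π/2} (1/3) dθ = π/6.

Therefore ∬_D (2(x^2 + y^2)^2) dA = π/6.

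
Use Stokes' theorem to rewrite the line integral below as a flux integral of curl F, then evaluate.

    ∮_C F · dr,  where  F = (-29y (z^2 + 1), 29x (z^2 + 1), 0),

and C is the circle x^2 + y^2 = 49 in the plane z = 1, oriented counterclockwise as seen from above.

Let S be the flat disk x^2 + y^2 ≤ 49 in the plane z = 1, with upward unit normal n̂ = ẑ. By Stokes' theorem,

    ∮_C F · dr = ∬_S (∇ × F) · n̂ dS = ∬_D (curl F)_z dA,

where D is the disk x^2 + y^2 ≤ 49.

Compute the curl of F = (-29y (z^2 + 1), 29x (z^2 + 1), 0):
    (∇ × F)_x = ∂F_z/∂y - ∂F_y/∂z = -58x z,
    (∇ × F)_y = ∂F_x/∂z - ∂F_z/∂x = -58y z,
    (∇ × F)_z = ∂F_y/∂x - ∂F_x/∂y = 58z^2 + 58.

On z = 1, (curl F)_z = 116.

Convert to polar (x = r cos θ, y = r sin θ, dA = r dr dθ); the integrand becomes 116, so

    ∬_D (curl F)_z dA = ∫_0^{2π} ∫_0^{7} (116) · r dr dθ.

Inner (r from 0 to 7): 2842.
Outer (θ from 0 to 2π): 5684π.

Therefore ∮_C F · dr = 5684π.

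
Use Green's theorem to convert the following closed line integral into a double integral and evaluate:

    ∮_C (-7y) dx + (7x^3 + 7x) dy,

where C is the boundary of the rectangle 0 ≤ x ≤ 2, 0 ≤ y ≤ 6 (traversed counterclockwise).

Green's theorem converts the closed line integral into a double integral over the enclosed region D:

    ∮_C P dx + Q dy = ∬_D (∂Q/∂x - ∂P/∂y) dA.

Here P = -7y, Q = 7x^3 + 7x, so

    ∂Q/∂x = 21x^2 + 7,    ∂P/∂y = -7,
    ∂Q/∂x - ∂P/∂y = 21x^2 + 14.

D is the region 0 ≤ x ≤ 2, 0 ≤ y ≤ 6. Evaluating the double integral:

    ∬_D (21x^2 + 14) dA = ∫_0^{2} ∫_0^{6} (21x^2 + 14) dy dx.

Inner (y from 0 to 6): 126x^2 + 84.
Outer (x from 0 to 2): 504.

Therefore ∮_C P dx + Q dy = 504.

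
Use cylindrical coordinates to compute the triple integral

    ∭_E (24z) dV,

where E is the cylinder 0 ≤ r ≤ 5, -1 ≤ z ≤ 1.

In cylindrical coordinates, x = r cos(θ), y = r sin(θ), z = z, and dV = r dr dθ dz.

The integrand becomes 24z, so

    ∭_E (24z) dV = ∫_{0}^{2π} ∫_{0}^{5} ∫_{-1}^{1} (24z) · r dz dr dθ.

Inner (z): 0.
Middle (r from 0 to 5): 0.
Outer (θ): 0.

Therefore the triple integral equals 0.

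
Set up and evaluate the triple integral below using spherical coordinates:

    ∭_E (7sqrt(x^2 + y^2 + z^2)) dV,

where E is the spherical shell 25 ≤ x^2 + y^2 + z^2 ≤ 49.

In spherical coordinates, x = ρ sin(φ) cos(θ), y = ρ sin(φ) sin(θ), z = ρ cos(φ), and dV = ρ^2 sin(φ) dρ dφ dθ.

The integrand becomes 7ρ, so

    ∭_E (7sqrt(x^2 + y^2 + z^2)) dV = ∫_{0}^{2π} ∫_{0}^{π} ∫_{5}^{7} (7ρ) · ρ^2 sin(φ) dρ dφ dθ.

Inner (ρ): 3108sin(φ).
Middle (φ): 6216.
Outer (θ): 12432π.

Therefore the triple integral equals 12432π.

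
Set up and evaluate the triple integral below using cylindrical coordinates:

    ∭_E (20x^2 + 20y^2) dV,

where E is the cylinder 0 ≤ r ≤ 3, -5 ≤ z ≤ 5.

In cylindrical coordinates, x = r cos(θ), y = r sin(θ), z = z, and dV = r dr dθ dz.

The integrand becomes 20r^2, so

    ∭_E (20x^2 + 20y^2) dV = ∫_{0}^{2π} ∫_{0}^{3} ∫_{-5}^{5} (20r^2) · r dz dr dθ.

Inner (z): 200r^3.
Middle (r from 0 to 3): 4050.
Outer (θ): 8100π.

Therefore the triple integral equals 8100π.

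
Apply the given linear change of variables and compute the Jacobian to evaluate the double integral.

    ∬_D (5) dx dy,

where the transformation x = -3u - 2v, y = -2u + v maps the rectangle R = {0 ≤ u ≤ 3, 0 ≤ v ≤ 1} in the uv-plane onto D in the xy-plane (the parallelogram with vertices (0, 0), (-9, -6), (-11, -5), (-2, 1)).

Compute the Jacobian determinant of (x, y) with respect to (u, v):

    ∂(x,y)/∂(u,v) = | -3  -2 | = (-3)(1) - (-2)(-2) = -7.
                   | -2  1 |

Its absolute value is |J| = 7 (the area scaling factor).

Substituting x = -3u - 2v, y = -2u + v into the integrand,

    5 → 5,

so the integral becomes

    ∬_R (5) · |J| du dv = ∫_0^3 ∫_0^1 (35) dv du.

Inner (v): 35.
Outer (u): 105.

Therefore ∬_D (5) dx dy = 105.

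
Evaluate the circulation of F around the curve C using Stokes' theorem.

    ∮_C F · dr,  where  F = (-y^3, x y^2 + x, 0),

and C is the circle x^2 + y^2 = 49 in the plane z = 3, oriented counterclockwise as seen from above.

Let S be the flat disk x^2 + y^2 ≤ 49 in the plane z = 3, with upward unit normal n̂ = ẑ. By Stokes' theorem,

    ∮_C F · dr = ∬_S (∇ × F) · n̂ dS = ∬_D (curl F)_z dA,

where D is the disk x^2 + y^2 ≤ 49.

Compute the curl of F = (-y^3, x y^2 + x, 0):
    (∇ × F)_x = ∂F_z/∂y - ∂F_y/∂z = 0,
    (∇ × F)_y = ∂F_x/∂z - ∂F_z/∂x = 0,
    (∇ × F)_z = ∂F_y/∂x - ∂F_x/∂y = 4y^2 + 1.

On z = 3, (curl F)_z = 4y^2 + 1.

Convert to polar (x = r cos θ, y = r sin θ, dA = r dr dθ); the integrand becomes 4r^2sin(θ)^2 + 1, so

    ∬_D (curl F)_z dA = ∫_0^{2π} ∫_0^{7} (4r^2sin(θ)^2 + 1) · r dr dθ.

Inner (r from 0 to 7): 2401sin(θ)^2 + 49/2.
Outer (θ from 0 to 2π): 2450π.

Therefore ∮_C F · dr = 2450π.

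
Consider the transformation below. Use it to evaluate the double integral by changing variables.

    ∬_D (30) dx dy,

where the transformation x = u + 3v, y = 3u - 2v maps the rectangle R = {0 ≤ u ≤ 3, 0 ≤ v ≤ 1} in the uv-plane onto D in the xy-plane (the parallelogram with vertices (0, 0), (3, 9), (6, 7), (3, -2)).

Compute the Jacobian determinant of (x, y) with respect to (u, v):

    ∂(x,y)/∂(u,v) = | 1  3 | = (1)(-2) - (3)(3) = -11.
                   | 3  -2 |

Its absolute value is |J| = 11 (the area scaling factor).

Substituting x = u + 3v, y = 3u - 2v into the integrand,

    30 → 30,

so the integral becomes

    ∬_R (30) · |J| du dv = ∫_0^3 ∫_0^1 (330) dv du.

Inner (v): 330.
Outer (u): 990.

Therefore ∬_D (30) dx dy = 990.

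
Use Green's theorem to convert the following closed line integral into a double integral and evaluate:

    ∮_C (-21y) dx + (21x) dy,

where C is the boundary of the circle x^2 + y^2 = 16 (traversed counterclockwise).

Green's theorem converts the closed line integral into a double integral over the enclosed region D:

    ∮_C P dx + Q dy = ∬_D (∂Q/∂x - ∂P/∂y) dA.

Here P = -21y, Q = 21x, so

    ∂Q/∂x = 21,    ∂P/∂y = -21,
    ∂Q/∂x - ∂P/∂y = 42.

D is the region x^2 + y^2 ≤ 16. Evaluating the double integral:

In polar coordinates (x = r cos θ, y = r sin θ, dA = r dr dθ) the integrand becomes 42, so

    ∬_D (42) dA = ∫_0^{2π} ∫_0^{4} (42) · r dr dθ.

Inner (r from 0 to 4): 336.
Outer (θ from 0 to 2π): 672π.

Therefore ∮_C P dx + Q dy = 672π.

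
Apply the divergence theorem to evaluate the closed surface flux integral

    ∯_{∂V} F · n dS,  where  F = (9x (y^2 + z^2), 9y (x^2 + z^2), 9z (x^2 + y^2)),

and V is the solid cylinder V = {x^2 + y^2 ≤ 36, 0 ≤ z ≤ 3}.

By the divergence theorem,

    ∯_{∂V} F · n dS = ∭_V (∇ · F) dV.

Compute the divergence:
    ∇ · F = ∂F_x/∂x + ∂F_y/∂y + ∂F_z/∂z = 9y^2 + 9z^2 + 9x^2 + 9z^2 + 9x^2 + 9y^2 = 18x^2 + 18y^2 + 18z^2.

In cylindrical coordinates, x = r cos(θ), y = r sin(θ), z = z, dV = r dr dθ dz, with 0 ≤ r ≤ 6, 0 ≤ θ ≤ 2π, 0 ≤ z ≤ 3.

The integrand, after substitution and multiplying by the volume element, becomes (18r^2 + 18z^2) · r, so

    ∭_V (∇·F) dV = ∫_0^{2π} ∫_0^{6} ∫_0^{3} (18r^2 + 18z^2) · r dz dr dθ.

Inner (z from 0 to 3): 54r (r^2 + 3).
Middle (r from 0 to 6): 20412.
Outer (θ from 0 to 2π): 40824π.

Therefore ∯_{∂V} F · n dS = 40824π.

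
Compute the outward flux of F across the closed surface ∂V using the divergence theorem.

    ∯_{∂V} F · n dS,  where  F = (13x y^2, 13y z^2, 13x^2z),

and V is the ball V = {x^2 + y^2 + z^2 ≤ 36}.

By the divergence theorem,

    ∯_{∂V} F · n dS = ∭_V (∇ · F) dV.

Compute the divergence:
    ∇ · F = ∂F_x/∂x + ∂F_y/∂y + ∂F_z/∂z = 13y^2 + 13z^2 + 13x^2 = 13x^2 + 13y^2 + 13z^2.

In spherical coordinates, x = ρ sin(φ) cos(θ), y = ρ sin(φ) sin(θ), z = ρ cos(φ), dV = ρ^2 sin(φ) dρ dφ dθ, with 0 ≤ ρ ≤ 6, 0 ≤ φ ≤ π, 0 ≤ θ ≤ 2π.

The integrand, after substitution and multiplying by the volume element, becomes (13ρ^2) · ρ^2 sin(φ), so

    ∭_V (∇·F) dV = ∫_0^{2π} ∫_0^{π} ∫_0^{6} (13ρ^2) · ρ^2 sin(φ) dρ dφ dθ.

Inner (ρ from 0 to 6): 101088sin(φ)/5.
Middle (φ from 0 to π): 202176/5.
Outer (θ from 0 to 2π): 404352π/5.

Therefore ∯_{∂V} F · n dS = 404352π/5.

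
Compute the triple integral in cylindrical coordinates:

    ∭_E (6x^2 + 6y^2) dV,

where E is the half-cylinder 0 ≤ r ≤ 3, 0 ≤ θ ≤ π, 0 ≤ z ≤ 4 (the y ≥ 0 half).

In cylindrical coordinates, x = r cos(θ), y = r sin(θ), z = z, and dV = r dr dθ dz.

The integrand becomes 6r^2, so

    ∭_E (6x^2 + 6y^2) dV = ∫_{0}^{π} ∫_{0}^{3} ∫_{0}^{4} (6r^2) · r dz dr dθ.

Inner (z): 24r^3.
Middle (r from 0 to 3): 486.
Outer (θ): 486π.

Therefore the triple integral equals 486π.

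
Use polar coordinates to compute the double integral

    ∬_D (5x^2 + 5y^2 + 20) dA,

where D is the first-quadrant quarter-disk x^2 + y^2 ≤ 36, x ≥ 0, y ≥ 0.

The region D is 0 ≤ r ≤ 6, 0 ≤ θ ≤ π/2 in polar coordinates, where x = r cos(θ), y = r sin(θ), and dA = r dr dθ.

Under the substitution, the integrand becomes 5r^2 + 20, so

    ∬_D (5x^2 + 5y^2 + 20) dA = ∫_{0}^{π/2} ∫_{0}^{6} (5r^2 + 20) · r dr dθ.

Inner integral (in r): ∫_{0}^{6} (5r^2 + 20) · r dr = 1980.

Outer integral (in θ): ∫_{0}^{π/2} (1980) dθ = 990π.

Therefore ∬_D (5x^2 + 5y^2 + 20) dA = 990π.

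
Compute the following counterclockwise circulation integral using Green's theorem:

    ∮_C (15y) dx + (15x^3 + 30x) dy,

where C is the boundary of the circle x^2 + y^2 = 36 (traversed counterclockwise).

Green's theorem converts the closed line integral into a double integral over the enclosed region D:

    ∮_C P dx + Q dy = ∬_D (∂Q/∂x - ∂P/∂y) dA.

Here P = 15y, Q = 15x^3 + 30x, so

    ∂Q/∂x = 45x^2 + 30,    ∂P/∂y = 15,
    ∂Q/∂x - ∂P/∂y = 45x^2 + 15.

D is the region x^2 + y^2 ≤ 36. Evaluating the double integral:

In polar coordinates (x = r cos θ, y = r sin θ, dA = r dr dθ) the integrand becomes 45r^2cos(θ)^2 + 15, so

    ∬_D (45x^2 + 15) dA = ∫_0^{2π} ∫_0^{6} (45r^2cos(θ)^2 + 15) · r dr dθ.

Inner (r from 0 to 6): 14580cos(θ)^2 + 270.
Outer (θ from 0 to 2π): 15120π.

Therefore ∮_C P dx + Q dy = 15120π.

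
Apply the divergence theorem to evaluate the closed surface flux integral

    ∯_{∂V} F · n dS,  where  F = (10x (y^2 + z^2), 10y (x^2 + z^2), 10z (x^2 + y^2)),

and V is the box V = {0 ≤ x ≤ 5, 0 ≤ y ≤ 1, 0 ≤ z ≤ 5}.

By the divergence theorem,

    ∯_{∂V} F · n dS = ∭_V (∇ · F) dV.

Compute the divergence:
    ∇ · F = ∂F_x/∂x + ∂F_y/∂y + ∂F_z/∂z = 10y^2 + 10z^2 + 10x^2 + 10z^2 + 10x^2 + 10y^2 = 20x^2 + 20y^2 + 20z^2.

V is a rectangular box, so dV = dx dy dz with 0 ≤ x ≤ 5, 0 ≤ y ≤ 1, 0 ≤ z ≤ 5.

Integrate (20x^2 + 20y^2 + 20z^2) over V as an iterated integral:

    ∭_V (∇·F) dV = ∫_0^{5} ∫_0^{1} ∫_0^{5} (20x^2 + 20y^2 + 20z^2) dz dy dx.

Inner (z from 0 to 5): 100x^2 + 100y^2 + 2500/3.
Middle (y from 0 to 1): 100x^2 + 2600/3.
Outer (x from 0 to 5): 8500.

Therefore ∯_{∂V} F · n dS = 8500.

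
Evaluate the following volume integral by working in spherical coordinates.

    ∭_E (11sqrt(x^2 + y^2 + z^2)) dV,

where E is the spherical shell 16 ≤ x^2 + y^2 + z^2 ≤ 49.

In spherical coordinates, x = ρ sin(φ) cos(θ), y = ρ sin(φ) sin(θ), z = ρ cos(φ), and dV = ρ^2 sin(φ) dρ dφ dθ.

The integrand becomes 11ρ, so

    ∭_E (11sqrt(x^2 + y^2 + z^2)) dV = ∫_{0}^{2π} ∫_{0}^{π} ∫_{4}^{7} (11ρ) · ρ^2 sin(φ) dρ dφ dθ.

Inner (ρ): 23595sin(φ)/4.
Middle (φ): 23595/2.
Outer (θ): 23595π.

Therefore the triple integral equals 23595π.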